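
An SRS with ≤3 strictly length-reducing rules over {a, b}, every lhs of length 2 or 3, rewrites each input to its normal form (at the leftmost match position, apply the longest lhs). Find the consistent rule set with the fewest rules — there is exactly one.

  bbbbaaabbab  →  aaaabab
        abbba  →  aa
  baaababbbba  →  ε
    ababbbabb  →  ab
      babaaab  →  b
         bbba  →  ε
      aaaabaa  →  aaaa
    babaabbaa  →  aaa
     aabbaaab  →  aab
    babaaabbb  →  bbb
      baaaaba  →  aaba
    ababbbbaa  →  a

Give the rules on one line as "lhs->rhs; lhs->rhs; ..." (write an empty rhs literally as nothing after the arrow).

  | bbbbaaabbab => bbaaaabbab => aaaaabbab => aaaabab
  | abbba => bba => aa
  | baaababbbba => ababbbba => abbbba => bbba => baa => ε
  | ababbbabb => abbbabb => bbabb => aabb => ab

abb->b; baa->; bba->aa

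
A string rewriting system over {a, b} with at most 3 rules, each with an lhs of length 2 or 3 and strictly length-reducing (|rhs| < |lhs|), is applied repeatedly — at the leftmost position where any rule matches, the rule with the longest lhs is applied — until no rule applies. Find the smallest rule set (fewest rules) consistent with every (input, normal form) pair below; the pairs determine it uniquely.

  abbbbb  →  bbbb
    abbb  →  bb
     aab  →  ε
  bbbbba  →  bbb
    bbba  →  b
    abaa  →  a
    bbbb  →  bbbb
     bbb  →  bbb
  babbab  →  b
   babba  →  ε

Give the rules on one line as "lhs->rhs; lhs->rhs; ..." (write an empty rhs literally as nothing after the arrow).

  | abbbbb => bbbb
  | abbb => bb
  | aab => ab => ε
  | bbbbba => bbb

aa->a; ab->; bba->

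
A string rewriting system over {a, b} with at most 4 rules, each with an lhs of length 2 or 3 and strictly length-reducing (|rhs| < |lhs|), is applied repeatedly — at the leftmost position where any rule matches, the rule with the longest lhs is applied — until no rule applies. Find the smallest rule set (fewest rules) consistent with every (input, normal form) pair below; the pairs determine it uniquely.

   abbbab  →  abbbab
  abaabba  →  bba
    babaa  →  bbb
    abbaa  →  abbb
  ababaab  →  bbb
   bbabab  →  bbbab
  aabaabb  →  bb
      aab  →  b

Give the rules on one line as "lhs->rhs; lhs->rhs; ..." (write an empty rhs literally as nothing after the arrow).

  | abbbab
  | abaabba => baabba => baaba => baaa => bba
  | babaa => bbaa => bbb
  | abbaa => abbb

aa->b; aab->aa; aba->ba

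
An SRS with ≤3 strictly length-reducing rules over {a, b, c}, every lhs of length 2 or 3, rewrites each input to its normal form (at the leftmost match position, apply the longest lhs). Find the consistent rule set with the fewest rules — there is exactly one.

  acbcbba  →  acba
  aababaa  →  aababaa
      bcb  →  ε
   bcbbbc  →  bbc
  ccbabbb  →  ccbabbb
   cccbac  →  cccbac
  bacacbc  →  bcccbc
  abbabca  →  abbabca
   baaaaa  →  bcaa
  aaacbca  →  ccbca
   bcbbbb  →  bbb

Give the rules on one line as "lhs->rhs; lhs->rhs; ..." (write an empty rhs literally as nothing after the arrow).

aaa->c; aca->cc; bcb->

  | acbcbba => acba
  | aababaa
  | bcb => ε
  | bcbbbc => bbc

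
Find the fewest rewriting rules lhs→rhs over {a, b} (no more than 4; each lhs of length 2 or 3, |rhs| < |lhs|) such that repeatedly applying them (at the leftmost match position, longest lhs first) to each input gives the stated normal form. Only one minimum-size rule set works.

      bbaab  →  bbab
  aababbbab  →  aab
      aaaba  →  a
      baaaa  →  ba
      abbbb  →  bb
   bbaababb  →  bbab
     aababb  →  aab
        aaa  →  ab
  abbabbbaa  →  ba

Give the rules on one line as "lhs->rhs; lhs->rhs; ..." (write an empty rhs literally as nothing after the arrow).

aaa->ab; abb->; baa->ba

  | bbaab => bbab
  | aababbbab => aabbab => aab
  | aaaba => abba => a
  | baaaa => baaa => baa => ba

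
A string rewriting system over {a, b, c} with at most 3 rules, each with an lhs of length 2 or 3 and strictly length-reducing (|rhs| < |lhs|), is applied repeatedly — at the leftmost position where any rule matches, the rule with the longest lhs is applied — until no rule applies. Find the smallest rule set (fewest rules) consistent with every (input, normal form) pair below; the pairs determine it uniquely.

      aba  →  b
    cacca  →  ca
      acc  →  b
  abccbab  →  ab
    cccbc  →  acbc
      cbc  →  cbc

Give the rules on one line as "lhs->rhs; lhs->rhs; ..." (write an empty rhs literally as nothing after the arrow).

  | aba => aa => b
  | cacca => caaa => cba => ca
  | acc => aa => b
  | abccbab => ababab => aabab => bbab => bab => ab

aa->b; ba->a; cc->a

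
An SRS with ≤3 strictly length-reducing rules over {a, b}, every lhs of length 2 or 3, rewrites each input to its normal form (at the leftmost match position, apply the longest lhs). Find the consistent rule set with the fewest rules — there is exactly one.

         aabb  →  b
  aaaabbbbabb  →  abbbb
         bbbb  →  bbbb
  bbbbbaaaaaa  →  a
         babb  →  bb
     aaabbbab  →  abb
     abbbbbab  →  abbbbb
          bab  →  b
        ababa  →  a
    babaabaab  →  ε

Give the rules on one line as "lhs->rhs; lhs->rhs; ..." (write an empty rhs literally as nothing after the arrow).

  | aabb => bab => b
  | aaaabbbbabb => aababbbabb => baabbbabb => abbbabb => abbbb
  | bbbb
  | bbbbbaaaaaa => bbbbaaaaa => bbbaaaa => bbaaa => baa => a

aab->ba; ba->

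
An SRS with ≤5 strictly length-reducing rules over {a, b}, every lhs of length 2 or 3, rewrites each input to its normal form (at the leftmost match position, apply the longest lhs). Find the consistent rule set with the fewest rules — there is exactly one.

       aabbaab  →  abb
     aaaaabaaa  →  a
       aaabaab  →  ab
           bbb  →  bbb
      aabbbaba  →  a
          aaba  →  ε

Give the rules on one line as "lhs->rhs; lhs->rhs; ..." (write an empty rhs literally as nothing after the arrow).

aa->a; aba->; ba->a; baa->

  | aabbaab => abbaab => abb
  | aaaaabaaa => aaaabaaa => aaabaaa => aabaaa => abaaa => aa => a
  | aaabaab => aabaab => abaab => ab
  | bbb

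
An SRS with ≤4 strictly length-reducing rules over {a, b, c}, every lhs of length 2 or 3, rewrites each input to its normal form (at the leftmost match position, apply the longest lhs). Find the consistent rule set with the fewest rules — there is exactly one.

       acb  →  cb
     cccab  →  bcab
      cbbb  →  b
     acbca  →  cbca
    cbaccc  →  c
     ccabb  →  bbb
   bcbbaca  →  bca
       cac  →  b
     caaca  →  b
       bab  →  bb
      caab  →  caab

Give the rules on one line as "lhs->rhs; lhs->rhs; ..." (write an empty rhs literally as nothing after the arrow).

ac->c; ba->b; cbb->; cc->b

  | acb => cb
  | cccab => bcab
  | cbbb => b
  | acbca => cbca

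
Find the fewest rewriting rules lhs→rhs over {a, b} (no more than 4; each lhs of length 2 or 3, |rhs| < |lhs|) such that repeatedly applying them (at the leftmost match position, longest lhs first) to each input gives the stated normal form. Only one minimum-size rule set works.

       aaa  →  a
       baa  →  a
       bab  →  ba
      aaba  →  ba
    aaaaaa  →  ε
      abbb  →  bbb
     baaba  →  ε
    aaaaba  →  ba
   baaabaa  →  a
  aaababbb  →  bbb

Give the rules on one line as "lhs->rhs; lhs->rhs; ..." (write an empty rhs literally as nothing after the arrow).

aa->; ab->a; abb->bb; baa->a

  | aaa => a
  | baa => a
  | bab => ba
  | aaba => ba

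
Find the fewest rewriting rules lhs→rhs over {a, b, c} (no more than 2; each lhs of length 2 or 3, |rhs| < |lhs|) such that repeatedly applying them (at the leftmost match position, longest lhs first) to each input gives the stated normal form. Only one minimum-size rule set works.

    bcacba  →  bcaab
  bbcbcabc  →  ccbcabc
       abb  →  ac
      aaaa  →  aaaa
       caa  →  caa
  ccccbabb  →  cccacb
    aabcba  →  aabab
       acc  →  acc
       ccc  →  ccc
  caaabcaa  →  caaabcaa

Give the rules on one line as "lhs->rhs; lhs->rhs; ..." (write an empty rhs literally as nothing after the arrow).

  | bcacba => bcaab
  | bbcbcabc => ccbcabc
  | abb => ac
  | aaaa

bb->c; cba->ab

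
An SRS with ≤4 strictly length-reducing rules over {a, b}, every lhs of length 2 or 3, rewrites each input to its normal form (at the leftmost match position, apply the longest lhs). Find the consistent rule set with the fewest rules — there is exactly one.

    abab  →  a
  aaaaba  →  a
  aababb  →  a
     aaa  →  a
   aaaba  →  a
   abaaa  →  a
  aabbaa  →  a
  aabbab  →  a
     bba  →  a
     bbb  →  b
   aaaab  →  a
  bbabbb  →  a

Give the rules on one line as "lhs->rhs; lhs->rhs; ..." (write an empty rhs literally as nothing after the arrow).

aa->a; ab->a; bb->

  | abab => aab => ab => a
  | aaaaba => aaaba => aaba => aba => aa => a
  | aababb => ababb => aabb => abb => ab => a
  | aaa => aa => a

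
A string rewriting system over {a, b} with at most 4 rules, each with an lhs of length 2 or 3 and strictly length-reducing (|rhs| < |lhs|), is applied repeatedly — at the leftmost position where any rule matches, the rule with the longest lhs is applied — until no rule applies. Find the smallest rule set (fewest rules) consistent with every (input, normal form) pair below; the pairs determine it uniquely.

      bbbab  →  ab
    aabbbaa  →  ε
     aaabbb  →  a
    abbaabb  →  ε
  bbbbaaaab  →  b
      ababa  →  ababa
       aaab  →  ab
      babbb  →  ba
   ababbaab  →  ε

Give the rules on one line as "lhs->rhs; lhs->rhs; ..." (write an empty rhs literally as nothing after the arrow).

aa->; baa->ab; bb->b; bbb->

  | bbbab => ab
  | aabbbaa => bbbaa => aa => ε
  | aaabbb => abbb => a
  | abbaabb => abaabb => aabbb => bbb => ε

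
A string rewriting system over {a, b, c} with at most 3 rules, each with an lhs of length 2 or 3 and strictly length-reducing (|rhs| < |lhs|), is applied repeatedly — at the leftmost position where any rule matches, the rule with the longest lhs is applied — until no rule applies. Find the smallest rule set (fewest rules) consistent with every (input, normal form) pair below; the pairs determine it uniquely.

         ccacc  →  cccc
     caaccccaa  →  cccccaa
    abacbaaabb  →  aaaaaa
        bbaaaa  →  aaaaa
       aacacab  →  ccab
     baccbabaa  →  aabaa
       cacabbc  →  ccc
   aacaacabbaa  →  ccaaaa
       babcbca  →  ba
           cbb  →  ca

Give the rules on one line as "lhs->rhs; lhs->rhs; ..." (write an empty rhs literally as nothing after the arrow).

ac->c; bb->a; bc->b

  | ccacc => cccc
  | caaccccaa => caccccaa => cccccaa
  | abacbaaabb => abcbaaabb => abbaaabb => aaaaabb => aaaaaa
  | bbaaaa => aaaaa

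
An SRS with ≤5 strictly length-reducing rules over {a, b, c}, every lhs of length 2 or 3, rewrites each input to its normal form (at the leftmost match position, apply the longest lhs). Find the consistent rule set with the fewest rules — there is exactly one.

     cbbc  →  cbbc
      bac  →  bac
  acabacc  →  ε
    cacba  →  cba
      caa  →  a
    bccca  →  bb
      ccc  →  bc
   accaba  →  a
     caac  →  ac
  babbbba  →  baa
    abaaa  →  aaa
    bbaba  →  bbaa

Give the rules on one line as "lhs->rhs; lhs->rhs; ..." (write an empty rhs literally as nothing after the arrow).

ab->; bab->ba; ca->; cc->b

  | cbbc
  | bac
  | acabacc => abacc => acc => ab => ε
  | cacba => cba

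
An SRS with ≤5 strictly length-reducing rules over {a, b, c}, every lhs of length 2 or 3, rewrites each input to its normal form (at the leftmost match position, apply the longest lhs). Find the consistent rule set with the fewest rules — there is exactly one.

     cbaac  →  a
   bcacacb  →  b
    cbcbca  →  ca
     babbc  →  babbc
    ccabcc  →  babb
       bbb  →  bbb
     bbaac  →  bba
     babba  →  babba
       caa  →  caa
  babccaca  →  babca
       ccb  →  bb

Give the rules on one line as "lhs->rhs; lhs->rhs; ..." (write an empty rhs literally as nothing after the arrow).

ac->; bac->c; cb->; cc->b

  | cbaac => aac => a
  | bcacacb => bcacb => bcb => b
  | cbcbca => cbca => ca
  | babbc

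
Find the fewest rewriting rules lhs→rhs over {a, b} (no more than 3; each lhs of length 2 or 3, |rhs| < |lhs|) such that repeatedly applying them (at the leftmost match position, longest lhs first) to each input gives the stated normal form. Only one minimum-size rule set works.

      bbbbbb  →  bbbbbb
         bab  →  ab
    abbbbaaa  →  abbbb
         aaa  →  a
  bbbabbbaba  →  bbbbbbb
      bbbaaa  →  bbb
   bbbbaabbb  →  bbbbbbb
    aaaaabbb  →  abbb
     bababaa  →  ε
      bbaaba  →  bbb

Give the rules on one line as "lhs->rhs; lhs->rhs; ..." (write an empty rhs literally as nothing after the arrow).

aa->; ba->a; bba->bb

  | bbbbbb
  | bab => ab
  | abbbbaaa => abbbbaa => abbbba => abbbb
  | aaa => a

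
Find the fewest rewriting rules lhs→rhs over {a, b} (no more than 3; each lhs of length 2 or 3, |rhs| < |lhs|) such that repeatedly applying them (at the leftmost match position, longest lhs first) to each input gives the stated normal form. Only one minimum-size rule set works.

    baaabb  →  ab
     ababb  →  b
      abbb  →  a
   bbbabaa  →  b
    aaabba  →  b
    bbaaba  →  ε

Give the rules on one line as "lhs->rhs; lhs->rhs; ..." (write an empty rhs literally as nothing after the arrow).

  | baaabb => aabb => bbb => ab
  | ababb => abb => aa => b
  | abbb => aab => bb => a
  | bbbabaa => ababaa => abaa => aa => b

aa->b; ba->; bb->a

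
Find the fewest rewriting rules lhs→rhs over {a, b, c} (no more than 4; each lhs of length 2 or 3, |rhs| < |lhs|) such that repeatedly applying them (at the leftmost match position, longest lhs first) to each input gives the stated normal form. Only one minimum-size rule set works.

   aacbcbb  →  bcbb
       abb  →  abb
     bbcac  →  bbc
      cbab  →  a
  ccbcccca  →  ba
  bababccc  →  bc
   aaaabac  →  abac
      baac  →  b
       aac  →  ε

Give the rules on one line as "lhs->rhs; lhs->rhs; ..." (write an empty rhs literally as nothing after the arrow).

aa->c; bab->aa; ca->; cc->

  | aacbcbb => ccbcbb => bcbb
  | abb
  | bbcac => bbc
  | cbab => caa => a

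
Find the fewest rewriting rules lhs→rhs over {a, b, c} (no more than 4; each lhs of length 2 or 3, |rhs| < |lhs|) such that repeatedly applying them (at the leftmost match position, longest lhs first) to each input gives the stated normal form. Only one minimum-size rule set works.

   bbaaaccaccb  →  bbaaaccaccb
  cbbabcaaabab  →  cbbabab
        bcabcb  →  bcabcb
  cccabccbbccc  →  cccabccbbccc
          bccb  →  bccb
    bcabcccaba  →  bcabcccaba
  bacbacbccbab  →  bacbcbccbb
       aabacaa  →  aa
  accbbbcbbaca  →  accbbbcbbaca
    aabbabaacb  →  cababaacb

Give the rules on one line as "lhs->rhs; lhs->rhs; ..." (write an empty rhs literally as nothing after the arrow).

aab->ca; caa->a; cba->cb

  | bbaaaccaccb
  | cbbabcaaabab => cbbabaabab => cbbabcaab => cbbabab
  | bcabcb
  | cccabccbbccc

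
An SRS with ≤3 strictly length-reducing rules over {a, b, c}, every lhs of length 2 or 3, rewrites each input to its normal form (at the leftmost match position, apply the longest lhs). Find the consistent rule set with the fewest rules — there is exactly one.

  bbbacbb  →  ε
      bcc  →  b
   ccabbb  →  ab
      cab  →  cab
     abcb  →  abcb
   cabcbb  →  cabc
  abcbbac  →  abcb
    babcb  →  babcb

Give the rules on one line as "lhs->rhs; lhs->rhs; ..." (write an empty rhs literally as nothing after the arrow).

  | bbbacbb => bacbb => bbbb => bb => ε
  | bcc => b
  | ccabbb => abbb => ab
  | cab

ac->b; bb->; cc->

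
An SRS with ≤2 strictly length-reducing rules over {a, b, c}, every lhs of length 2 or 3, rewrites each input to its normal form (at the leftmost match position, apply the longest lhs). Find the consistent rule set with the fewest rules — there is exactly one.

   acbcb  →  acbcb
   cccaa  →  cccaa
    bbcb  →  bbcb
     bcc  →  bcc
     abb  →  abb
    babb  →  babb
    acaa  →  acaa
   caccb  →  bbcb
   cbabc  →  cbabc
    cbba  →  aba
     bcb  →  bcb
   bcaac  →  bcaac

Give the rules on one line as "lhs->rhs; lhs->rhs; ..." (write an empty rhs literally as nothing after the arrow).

cac->bb; cbb->ab

  | acbcb
  | cccaa
  | bbcb
  | bcc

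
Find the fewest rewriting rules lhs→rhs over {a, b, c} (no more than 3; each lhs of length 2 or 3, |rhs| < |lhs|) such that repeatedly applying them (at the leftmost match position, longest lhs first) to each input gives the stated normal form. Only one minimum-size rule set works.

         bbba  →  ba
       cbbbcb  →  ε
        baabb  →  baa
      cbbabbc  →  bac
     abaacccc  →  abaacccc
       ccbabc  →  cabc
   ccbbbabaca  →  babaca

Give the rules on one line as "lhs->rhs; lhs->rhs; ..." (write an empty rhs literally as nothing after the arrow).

  | bbba => ba
  | cbbbcb => bbcb => cb => ε
  | baabb => baa
  | cbbabbc => babbc => bac

bb->; cb->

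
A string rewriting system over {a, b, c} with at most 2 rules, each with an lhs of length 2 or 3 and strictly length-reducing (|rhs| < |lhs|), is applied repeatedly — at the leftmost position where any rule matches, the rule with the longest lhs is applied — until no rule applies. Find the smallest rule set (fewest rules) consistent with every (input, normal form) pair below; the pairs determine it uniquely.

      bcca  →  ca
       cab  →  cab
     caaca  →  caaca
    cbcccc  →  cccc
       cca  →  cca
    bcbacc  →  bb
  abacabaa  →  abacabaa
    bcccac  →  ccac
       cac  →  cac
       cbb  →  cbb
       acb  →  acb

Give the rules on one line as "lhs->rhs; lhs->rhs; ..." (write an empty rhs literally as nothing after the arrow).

acc->b; bc->

  | bcca => ca
  | cab
  | caaca
  | cbcccc => cccc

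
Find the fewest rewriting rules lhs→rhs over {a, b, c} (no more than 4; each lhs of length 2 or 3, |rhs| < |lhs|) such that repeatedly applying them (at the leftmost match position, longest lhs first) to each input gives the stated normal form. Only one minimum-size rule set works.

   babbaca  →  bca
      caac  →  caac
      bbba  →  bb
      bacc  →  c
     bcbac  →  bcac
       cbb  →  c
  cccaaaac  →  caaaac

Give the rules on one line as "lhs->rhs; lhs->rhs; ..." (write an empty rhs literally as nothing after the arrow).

  | babbaca => bbaca => bca
  | caac
  | bbba => bb
  | bacc => cc => c

ba->; cb->c; cc->c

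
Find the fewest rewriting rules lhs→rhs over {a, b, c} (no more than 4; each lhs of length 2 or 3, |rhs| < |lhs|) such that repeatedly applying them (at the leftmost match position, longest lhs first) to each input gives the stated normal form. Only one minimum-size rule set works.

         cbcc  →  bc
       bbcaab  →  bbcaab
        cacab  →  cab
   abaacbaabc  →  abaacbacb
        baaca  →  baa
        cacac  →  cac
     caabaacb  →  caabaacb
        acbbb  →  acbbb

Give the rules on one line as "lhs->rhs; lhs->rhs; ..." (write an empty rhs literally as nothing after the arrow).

abc->cb; aca->a; cbc->b

  | cbcc => bc
  | bbcaab
  | cacab => cab
  | abaacbaabc => abaacbacb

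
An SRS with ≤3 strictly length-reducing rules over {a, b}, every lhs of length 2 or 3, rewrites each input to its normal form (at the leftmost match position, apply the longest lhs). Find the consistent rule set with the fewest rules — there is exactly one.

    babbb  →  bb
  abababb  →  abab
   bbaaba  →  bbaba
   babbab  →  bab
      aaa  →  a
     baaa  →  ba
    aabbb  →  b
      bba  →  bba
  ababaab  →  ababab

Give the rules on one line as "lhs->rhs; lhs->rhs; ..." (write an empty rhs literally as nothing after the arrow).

  | babbb => bb
  | abababb => abab
  | bbaaba => bbaba
  | babbab => bab

aa->a; abb->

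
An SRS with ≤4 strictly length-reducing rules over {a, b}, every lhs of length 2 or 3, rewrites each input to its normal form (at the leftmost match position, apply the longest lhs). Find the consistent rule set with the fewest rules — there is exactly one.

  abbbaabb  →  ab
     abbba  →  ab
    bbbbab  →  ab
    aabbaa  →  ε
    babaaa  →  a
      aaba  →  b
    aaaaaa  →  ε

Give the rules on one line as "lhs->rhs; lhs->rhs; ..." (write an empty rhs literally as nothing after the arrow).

aa->; ba->b; bb->

  | abbbaabb => abaabb => ababb => abbb => ab
  | abbba => aba => ab
  | bbbbab => bbab => ab
  | aabbaa => bbaa => aa => ε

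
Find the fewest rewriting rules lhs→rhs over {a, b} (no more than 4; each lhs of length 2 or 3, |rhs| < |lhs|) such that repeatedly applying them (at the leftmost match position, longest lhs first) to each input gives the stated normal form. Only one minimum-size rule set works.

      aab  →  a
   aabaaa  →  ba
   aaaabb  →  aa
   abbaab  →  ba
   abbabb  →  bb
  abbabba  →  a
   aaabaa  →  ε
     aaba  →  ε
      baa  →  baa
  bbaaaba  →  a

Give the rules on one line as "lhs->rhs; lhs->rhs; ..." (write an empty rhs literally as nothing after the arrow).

  | aab => a
  | aabaaa => abaa => ba
  | aaaabb => aaab => aa
  | abbaab => baab => ba

ab->; aba->b; bba->a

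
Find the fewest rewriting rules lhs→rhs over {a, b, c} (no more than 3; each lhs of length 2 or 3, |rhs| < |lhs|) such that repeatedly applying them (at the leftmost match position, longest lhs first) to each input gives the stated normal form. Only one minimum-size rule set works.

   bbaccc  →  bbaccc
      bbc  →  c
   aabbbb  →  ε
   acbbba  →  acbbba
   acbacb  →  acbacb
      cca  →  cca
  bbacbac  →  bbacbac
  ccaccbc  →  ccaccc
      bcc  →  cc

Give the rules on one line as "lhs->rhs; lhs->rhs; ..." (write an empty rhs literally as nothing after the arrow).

abb->; bc->c

  | bbaccc
  | bbc => bc => c
  | aabbbb => abb => ε
  | acbbba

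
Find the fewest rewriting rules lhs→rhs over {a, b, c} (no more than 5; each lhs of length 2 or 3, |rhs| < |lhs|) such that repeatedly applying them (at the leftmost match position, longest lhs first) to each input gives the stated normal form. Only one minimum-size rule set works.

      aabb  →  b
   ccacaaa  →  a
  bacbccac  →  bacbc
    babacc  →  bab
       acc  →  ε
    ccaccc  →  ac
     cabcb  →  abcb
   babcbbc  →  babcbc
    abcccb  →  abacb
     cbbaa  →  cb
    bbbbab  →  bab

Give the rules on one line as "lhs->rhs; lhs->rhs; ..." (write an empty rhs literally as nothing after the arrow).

  | aabb => bb => b
  | ccacaaa => aacaaa => caaa => aaa => a
  | bacbccac => bacbaac => bacbc
  | babacc => babaa => bab

aa->; bb->b; ca->a; cc->a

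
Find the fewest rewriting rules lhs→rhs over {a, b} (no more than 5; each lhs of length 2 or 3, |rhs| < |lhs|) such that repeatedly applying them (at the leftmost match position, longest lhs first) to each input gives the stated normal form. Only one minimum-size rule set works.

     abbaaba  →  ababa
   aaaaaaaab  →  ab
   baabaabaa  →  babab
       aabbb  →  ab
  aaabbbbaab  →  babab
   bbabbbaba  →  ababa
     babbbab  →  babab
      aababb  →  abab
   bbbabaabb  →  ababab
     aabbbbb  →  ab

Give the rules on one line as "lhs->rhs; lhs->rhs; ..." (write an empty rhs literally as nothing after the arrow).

  | abbaaba => abaaba => ababa
  | aaaaaaaab => baaaaaab => bbaaaab => aaaaab => baaab => bbab => aab => ab
  | baabaabaa => babaabaa => bababaa => bababb => babab
  | aabbb => abbb => abb => ab

aa->b; aab->ab; abb->ab; bb->a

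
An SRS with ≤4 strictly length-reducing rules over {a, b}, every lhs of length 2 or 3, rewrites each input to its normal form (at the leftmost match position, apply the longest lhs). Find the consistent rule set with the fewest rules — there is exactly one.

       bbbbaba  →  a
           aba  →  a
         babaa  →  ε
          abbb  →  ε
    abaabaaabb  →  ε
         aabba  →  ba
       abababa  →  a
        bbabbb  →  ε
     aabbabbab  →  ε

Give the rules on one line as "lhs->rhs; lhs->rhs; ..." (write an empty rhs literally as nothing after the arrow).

aa->b; ab->; bb->

  | bbbbaba => bbaba => aba => a
  | aba => a
  | babaa => baa => bb => ε
  | abbb => bb => ε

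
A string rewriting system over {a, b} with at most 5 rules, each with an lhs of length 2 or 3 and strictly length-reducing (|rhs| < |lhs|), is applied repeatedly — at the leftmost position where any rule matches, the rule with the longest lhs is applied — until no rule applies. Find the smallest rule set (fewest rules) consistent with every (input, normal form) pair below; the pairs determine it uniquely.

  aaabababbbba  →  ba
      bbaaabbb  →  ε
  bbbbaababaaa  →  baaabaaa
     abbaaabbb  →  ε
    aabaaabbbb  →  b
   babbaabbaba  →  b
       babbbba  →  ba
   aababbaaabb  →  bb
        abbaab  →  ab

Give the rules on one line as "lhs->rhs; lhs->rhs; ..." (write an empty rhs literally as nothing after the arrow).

  | aaabababbbba => aaaababbbba => aaaaabbbba => aaaabbbba => aaabbbba => aabbbba => abbbba => bbbba => ba
  | bbaaabbb => baabbb => babbb => abbb => bbb => ε
  | bbbbaababaaa => baababaaa => baaabaaa
  | abbaaabbb => bbaaabbb => baabbb => babbb => abbb => bbb => ε

abb->bb; bab->ab; bba->b; bbb->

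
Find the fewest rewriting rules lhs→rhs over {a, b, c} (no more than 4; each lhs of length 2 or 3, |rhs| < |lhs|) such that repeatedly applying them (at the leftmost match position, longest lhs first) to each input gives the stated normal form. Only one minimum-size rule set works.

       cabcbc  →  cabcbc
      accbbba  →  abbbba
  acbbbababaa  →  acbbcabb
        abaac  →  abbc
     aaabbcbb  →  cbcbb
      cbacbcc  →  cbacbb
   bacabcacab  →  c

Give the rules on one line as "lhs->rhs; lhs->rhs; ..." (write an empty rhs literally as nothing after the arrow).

  | cabcbc
  | accbbba => abbbba
  | acbbbababaa => acbbcabaa => acbbcabb
  | abaac => abbc

aa->b; aca->a; bab->c; cc->b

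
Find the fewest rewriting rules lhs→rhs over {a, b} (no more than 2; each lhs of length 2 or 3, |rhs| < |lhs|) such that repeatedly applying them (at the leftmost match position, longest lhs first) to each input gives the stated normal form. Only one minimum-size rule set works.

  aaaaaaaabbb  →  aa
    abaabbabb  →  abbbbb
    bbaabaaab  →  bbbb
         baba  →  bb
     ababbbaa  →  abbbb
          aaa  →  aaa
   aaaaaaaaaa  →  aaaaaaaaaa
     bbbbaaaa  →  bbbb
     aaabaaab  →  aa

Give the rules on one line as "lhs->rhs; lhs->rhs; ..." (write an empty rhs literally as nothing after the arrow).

  | aaaaaaaabbb => aaaaaabb => aaaab => aa
  | abaabbabb => ababbabb => abbbabb => abbbbb
  | bbaabaaab => bbabaaab => bbbaaab => bbbaab => bbbab => bbbb
  | baba => bba => bb

aab->; ba->b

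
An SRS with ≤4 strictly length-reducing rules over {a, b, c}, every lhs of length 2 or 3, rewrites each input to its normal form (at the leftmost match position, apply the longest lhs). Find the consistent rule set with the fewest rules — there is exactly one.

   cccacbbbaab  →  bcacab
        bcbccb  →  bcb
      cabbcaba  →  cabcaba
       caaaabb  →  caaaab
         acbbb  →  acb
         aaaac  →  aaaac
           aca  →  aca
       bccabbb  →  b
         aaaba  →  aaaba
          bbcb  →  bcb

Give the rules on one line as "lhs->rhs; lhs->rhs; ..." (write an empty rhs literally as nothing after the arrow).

bb->b; bba->; cc->b

  | cccacbbbaab => bcacbbbaab => bcacbbaab => bcacab
  | bcbccb => bcbbb => bcbb => bcb
  | cabbcaba => cabcaba
  | caaaabb => caaaab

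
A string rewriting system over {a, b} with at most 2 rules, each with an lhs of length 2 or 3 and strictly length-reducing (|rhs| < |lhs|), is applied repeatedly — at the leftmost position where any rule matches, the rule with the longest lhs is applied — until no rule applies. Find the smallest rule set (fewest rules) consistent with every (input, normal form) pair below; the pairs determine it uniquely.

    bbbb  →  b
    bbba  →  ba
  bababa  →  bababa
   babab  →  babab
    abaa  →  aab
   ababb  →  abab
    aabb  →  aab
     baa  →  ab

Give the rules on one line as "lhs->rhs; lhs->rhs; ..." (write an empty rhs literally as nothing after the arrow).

  | bbbb => bbb => bb => b
  | bbba => bba => ba
  | bababa
  | babab

baa->ab; bb->b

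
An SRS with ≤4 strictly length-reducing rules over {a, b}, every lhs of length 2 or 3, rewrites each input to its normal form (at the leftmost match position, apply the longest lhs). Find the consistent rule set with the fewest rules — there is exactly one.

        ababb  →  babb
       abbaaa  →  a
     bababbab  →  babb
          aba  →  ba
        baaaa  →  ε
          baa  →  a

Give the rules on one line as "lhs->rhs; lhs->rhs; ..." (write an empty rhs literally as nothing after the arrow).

  | ababb => babb
  | abbaaa => aabaa => abaa => baa => a
  | bababbab => bbabbab => abbbab => ababb => babb
  | aba => ba

aaa->; aba->ba; baa->a; bba->ab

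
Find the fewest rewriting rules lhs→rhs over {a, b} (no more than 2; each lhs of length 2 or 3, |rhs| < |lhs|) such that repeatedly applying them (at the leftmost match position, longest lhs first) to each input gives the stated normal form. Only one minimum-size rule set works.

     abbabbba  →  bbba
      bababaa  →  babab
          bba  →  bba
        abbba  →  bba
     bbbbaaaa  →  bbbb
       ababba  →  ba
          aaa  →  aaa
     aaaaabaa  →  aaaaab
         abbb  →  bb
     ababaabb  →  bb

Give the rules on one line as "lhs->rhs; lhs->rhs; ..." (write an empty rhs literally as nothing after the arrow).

abb->b; baa->b

  | abbabbba => babbba => bbba
  | bababaa => babab
  | bba
  | abbba => bba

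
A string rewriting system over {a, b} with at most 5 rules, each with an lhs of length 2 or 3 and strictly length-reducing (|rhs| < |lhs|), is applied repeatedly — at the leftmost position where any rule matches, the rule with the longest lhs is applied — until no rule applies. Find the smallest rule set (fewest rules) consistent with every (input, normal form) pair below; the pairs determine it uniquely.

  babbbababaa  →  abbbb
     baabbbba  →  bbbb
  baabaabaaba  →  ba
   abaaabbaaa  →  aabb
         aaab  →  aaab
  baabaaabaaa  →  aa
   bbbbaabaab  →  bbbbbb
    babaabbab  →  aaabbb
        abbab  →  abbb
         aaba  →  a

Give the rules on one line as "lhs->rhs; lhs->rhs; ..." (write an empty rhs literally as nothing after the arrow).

  | babbbababaa => abbababaa => abbbabaa => abbbbaa => abbbba => abbbb
  | baabbbba => bbbba => bbbb
  | baabaabaaba => baabaaba => baaba => ba
  | abaaabbaaa => aabbaaa => aabbaa => aabba => aabb

aba->; baa->; bab->a; bba->bb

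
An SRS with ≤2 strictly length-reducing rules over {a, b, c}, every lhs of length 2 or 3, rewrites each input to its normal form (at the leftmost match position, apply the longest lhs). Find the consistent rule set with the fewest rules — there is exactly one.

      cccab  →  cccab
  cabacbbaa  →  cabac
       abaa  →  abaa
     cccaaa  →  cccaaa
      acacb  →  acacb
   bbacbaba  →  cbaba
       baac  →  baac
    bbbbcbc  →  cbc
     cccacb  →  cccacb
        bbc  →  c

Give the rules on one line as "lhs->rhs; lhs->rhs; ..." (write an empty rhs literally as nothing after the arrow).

  | cccab
  | cabacbbaa => cabacbba => cabacbb => cabac
  | abaa
  | cccaaa

bb->; bba->bb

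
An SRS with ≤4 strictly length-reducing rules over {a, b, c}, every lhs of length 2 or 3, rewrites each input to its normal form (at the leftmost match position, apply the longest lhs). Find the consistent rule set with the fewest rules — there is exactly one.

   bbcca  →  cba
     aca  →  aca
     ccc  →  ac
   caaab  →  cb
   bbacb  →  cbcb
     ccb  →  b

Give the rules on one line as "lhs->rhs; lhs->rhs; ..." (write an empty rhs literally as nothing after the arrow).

  | bbcca => bbaa => cba
  | aca
  | ccc => ac
  | caaab => caab => cab => cb

ab->b; bba->cb; cc->a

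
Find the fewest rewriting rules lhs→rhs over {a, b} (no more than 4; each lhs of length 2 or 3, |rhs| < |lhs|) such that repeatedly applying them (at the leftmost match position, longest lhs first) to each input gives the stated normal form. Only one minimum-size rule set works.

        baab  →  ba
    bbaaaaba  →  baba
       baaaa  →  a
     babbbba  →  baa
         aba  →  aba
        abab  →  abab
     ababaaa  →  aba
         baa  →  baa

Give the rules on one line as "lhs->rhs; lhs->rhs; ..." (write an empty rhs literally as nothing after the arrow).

  | baab => ba
  | bbaaaaba => aaaaba => baba
  | baaaa => bba => a
  | babbbba => babba => baa

aaa->b; aab->a; bb->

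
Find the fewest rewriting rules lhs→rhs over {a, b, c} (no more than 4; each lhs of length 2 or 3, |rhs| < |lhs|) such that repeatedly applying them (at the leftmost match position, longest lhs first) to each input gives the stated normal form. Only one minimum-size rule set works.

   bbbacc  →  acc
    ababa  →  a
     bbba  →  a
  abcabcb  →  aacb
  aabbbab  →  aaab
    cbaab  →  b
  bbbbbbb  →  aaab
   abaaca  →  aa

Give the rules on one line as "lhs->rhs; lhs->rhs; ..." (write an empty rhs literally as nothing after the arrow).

  | bbbacc => abacc => acc
  | ababa => aba => a
  | bbba => aba => a
  | abcabcb => abbcb => aacb

ba->; bb->a; ca->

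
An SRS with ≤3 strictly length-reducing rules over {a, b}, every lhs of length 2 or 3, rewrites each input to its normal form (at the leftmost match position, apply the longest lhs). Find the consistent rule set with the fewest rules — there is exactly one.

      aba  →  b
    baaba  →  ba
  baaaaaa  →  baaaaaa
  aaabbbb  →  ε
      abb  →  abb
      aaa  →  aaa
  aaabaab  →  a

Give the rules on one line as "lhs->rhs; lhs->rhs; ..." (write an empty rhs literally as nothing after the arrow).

  | aba => b
  | baaba => ba
  | baaaaaa
  | aaabbbb => abbb => aab => ε

aab->; aba->b; bbb->ab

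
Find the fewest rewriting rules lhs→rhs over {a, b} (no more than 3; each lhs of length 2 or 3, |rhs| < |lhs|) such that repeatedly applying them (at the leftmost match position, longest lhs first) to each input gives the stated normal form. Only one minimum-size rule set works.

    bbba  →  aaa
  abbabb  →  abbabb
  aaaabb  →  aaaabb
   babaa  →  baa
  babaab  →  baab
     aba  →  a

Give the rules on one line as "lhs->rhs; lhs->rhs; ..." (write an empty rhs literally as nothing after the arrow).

  | bbba => aaa
  | abbabb
  | aaaabb
  | babaa => baa

aba->a; bbb->aa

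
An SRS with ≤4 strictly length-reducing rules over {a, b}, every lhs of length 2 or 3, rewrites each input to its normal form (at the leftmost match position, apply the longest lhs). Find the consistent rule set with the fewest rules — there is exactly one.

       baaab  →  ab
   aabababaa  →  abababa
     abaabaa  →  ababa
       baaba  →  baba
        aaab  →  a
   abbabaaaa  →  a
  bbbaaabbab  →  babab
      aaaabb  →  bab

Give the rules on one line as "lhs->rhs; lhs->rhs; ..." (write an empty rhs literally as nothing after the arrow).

  | baaab => bbbb => ab
  | aabababaa => abababaa => abababa
  | abaabaa => ababaa => ababa
  | baaba => baba

aa->a; aaa->bb; bb->b; bbb->a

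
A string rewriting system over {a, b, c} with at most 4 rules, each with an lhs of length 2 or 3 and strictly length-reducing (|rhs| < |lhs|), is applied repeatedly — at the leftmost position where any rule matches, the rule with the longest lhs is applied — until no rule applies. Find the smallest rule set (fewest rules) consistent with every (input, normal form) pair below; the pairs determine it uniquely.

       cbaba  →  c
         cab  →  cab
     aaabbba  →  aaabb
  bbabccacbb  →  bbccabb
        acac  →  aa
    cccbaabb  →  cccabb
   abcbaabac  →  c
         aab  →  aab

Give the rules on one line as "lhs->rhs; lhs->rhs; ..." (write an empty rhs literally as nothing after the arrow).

  | cbaba => cba => c
  | cab
  | aaabbba => aaabb
  | bbabccacbb => bbccacbb => bbccabb

abc->b; ac->a; ba->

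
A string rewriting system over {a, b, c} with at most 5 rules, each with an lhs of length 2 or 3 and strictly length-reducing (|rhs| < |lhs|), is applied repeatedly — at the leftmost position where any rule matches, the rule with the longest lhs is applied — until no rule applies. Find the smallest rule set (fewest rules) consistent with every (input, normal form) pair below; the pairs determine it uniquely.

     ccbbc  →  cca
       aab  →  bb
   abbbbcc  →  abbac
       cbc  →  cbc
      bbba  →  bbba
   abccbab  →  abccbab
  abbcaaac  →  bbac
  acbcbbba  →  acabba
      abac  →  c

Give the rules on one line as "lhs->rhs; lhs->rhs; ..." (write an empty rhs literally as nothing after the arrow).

  | ccbbc => cca
  | aab => bb
  | abbbbcc => abbac
  | cbc

aa->b; aba->; bbc->a; bcb->a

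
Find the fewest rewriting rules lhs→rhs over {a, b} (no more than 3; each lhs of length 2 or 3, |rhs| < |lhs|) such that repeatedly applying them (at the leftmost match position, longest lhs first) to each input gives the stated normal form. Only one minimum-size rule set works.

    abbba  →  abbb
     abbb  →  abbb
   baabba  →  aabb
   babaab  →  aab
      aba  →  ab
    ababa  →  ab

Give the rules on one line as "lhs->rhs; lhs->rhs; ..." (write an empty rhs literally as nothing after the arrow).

ba->b; baa->aa; bab->b

  | abbba => abbb
  | abbb
  | baabba => aabba => aabb
  | babaab => baab => aab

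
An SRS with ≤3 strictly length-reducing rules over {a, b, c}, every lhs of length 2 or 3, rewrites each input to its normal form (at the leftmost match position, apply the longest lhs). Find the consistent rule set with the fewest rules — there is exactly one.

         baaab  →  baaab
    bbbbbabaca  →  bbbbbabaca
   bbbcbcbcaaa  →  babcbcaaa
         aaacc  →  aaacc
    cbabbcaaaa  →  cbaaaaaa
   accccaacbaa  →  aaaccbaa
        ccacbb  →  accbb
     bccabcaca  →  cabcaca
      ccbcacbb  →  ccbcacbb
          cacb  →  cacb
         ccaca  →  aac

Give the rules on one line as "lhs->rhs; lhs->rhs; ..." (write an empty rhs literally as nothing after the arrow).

  | baaab
  | bbbbbabaca
  | bbbcbcbcaaa => babcbcaaa
  | aaacc

bbc->a; bcc->c; cca->ac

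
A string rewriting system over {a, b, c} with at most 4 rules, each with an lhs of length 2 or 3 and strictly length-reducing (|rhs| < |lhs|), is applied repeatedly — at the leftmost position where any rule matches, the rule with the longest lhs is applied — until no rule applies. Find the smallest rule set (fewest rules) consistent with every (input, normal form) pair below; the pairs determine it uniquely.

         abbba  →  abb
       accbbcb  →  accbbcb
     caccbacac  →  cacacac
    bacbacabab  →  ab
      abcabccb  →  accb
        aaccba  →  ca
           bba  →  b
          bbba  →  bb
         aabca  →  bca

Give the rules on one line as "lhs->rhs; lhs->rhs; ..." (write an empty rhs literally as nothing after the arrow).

aa->; ba->; cab->a; cba->a

  | abbba => abb
  | accbbcb
  | caccbacac => cacacac
  | bacbacabab => cbacabab => acabab => aaab => ab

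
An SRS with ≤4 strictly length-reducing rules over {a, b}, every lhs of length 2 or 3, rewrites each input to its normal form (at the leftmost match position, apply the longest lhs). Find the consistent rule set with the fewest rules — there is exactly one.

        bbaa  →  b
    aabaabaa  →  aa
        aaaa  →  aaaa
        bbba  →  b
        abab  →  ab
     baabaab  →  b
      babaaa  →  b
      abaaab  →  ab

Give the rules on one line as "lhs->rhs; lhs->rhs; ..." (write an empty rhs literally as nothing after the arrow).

aab->; ba->b; bb->b

  | bbaa => baa => ba => b
  | aabaabaa => aabaa => aa
  | aaaa
  | bbba => bba => ba => b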